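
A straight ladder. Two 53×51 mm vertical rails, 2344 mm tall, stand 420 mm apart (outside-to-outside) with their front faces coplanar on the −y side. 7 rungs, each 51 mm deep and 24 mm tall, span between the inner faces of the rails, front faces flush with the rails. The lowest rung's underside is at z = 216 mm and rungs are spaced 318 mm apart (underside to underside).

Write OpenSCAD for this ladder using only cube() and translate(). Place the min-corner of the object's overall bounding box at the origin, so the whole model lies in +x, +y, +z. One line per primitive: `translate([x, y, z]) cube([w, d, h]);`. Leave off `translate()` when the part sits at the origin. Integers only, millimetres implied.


// rung span = 420 - 2*53 = 314
// rung[k] z = 216 + k*318
cube([53, 51, 2344]);
translate([367, 0, 0]) cube([53, 51, 2344]);
translate([53, 0, 216]) cube([314, 51, 24]);
translate([53, 0, 534]) cube([314, 51, 24]);
translate([53, 0, 852]) cube([314, 51, 24]);
translate([53, 0, 1170]) cube([314, 51, 24]);
translate([53, 0, 1488]) cube([314, 51, 24]);
translate([53, 0, 1806]) cube([314, 51, 24]);
translate([53, 0, 2124]) cube([314, 51, 24]);


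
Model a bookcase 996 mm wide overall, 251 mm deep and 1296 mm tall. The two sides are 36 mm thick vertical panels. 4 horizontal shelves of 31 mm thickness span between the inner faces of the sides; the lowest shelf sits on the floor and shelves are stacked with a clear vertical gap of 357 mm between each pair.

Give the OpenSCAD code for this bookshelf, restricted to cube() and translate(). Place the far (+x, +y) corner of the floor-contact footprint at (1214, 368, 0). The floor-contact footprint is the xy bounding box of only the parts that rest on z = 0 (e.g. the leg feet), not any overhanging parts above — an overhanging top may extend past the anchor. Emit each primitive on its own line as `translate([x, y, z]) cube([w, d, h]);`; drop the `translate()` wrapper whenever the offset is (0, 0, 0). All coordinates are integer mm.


translate([218, 117, 0]) cube([36, 251, 1296]);
translate([1178, 117, 0]) cube([36, 251, 1296]);
translate([254, 117, 0]) cube([924, 251, 31]);
translate([254, 117, 388]) cube([924, 251, 31]);
translate([254, 117, 776]) cube([924, 251, 31]);
translate([254, 117, 1164]) cube([924, 251, 31]);


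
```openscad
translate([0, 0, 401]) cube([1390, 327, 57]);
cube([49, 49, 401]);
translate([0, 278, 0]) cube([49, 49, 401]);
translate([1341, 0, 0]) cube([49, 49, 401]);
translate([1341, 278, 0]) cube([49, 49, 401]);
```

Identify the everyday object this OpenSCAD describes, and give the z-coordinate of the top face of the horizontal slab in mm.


A bench. The seat-top height is 458 mm.

A long slab on four corner posts — a bench. The slab sits at z = 401 with thickness 57, so the top is 401 + 57 = 458 mm.


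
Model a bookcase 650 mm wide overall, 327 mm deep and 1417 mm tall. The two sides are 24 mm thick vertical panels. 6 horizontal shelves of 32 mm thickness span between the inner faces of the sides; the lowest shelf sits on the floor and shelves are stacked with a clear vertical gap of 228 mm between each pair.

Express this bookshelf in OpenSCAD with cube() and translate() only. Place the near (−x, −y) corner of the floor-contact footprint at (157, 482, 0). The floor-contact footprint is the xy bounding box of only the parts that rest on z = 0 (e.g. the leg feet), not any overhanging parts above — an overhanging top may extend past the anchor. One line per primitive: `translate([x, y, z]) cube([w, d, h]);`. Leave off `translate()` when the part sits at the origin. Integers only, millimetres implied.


translate([157, 482, 0]) cube([24, 327, 1417]);
translate([783, 482, 0]) cube([24, 327, 1417]);
translate([181, 482, 0]) cube([602, 327, 32]);
translate([181, 482, 260]) cube([602, 327, 32]);
translate([181, 482, 520]) cube([602, 327, 32]);
translate([181, 482, 780]) cube([602, 327, 32]);
translate([181, 482, 1040]) cube([602, 327, 32]);
translate([181, 482, 1300]) cube([602, 327, 32]);


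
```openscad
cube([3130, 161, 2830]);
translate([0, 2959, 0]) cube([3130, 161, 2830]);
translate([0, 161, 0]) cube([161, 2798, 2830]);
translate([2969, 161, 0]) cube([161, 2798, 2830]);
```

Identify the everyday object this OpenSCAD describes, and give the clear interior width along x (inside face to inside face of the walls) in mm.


A house (or room) frame. The interior width is 2808 mm.

Four 2830 mm walls enclosing a rectangle with no floor or roof — a room or house frame. Outside width is 3130 mm and wall thickness is 161 mm, so the interior width is 3130 − 2 × 161 = 2808 mm.


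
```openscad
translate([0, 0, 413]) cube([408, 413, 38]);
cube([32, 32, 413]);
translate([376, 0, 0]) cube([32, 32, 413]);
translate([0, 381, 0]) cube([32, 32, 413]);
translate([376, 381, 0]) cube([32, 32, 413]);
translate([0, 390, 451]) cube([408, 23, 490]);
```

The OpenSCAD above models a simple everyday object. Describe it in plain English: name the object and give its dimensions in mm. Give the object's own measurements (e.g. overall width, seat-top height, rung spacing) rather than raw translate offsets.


A chair. The seat is a 408×413×38 mm slab with its top at z = 451 mm, on four 32×32 mm corner legs (flush with the seat edges, standing on z = 0). A flat backrest 23 mm thick, 490 mm tall, spans the full seat width and rises from the seat top along its +y edge, rear face flush with the rear of the seat.


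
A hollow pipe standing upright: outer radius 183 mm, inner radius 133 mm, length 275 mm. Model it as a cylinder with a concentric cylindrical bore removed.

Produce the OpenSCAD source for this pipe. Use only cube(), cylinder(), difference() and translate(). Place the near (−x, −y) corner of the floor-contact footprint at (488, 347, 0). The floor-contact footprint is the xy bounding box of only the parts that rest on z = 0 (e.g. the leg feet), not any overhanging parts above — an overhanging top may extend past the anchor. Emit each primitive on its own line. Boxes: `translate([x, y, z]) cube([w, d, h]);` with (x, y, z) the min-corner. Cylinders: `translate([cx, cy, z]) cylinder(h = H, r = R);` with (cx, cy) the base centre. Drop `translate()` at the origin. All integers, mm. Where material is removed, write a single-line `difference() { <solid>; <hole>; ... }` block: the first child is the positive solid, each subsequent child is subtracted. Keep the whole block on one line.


difference() { translate([671, 530, 0]) cylinder(h = 275, r = 183); translate([671, 530, 0]) cylinder(h = 275, r = 133); }


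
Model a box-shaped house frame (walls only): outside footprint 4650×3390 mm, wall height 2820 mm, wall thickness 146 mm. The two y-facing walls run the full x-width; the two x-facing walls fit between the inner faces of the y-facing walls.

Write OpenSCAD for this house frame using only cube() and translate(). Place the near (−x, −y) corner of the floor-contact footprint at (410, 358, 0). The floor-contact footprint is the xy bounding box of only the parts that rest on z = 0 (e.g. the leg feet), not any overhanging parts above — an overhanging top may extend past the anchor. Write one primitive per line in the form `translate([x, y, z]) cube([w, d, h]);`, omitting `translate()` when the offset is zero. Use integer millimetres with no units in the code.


translate([410, 358, 0]) cube([4650, 146, 2820]);
translate([410, 3602, 0]) cube([4650, 146, 2820]);
translate([410, 504, 0]) cube([146, 3098, 2820]);
translate([4914, 504, 0]) cube([146, 3098, 2820]);


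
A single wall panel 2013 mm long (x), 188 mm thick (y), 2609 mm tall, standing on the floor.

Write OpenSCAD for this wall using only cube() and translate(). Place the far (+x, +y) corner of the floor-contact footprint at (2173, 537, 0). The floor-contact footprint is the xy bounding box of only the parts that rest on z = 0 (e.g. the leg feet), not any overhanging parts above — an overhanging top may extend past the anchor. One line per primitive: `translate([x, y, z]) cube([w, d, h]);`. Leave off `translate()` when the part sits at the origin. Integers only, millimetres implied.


translate([160, 349, 0]) cube([2013, 188, 2609]);


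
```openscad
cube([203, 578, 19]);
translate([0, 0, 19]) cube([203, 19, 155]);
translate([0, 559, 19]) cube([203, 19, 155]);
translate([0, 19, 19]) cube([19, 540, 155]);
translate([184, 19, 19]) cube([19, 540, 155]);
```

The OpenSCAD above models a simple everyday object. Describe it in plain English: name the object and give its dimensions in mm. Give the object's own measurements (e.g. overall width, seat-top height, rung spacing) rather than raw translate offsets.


An open-topped rectangular box: outside dimensions 203×578×174 mm, with a uniform wall and base thickness of 19 mm. The base is a full 203×578 slab on the floor; four walls sit on top of the base. The front and back walls (the −y and +y sides) span the full width; the two side walls fit between them.


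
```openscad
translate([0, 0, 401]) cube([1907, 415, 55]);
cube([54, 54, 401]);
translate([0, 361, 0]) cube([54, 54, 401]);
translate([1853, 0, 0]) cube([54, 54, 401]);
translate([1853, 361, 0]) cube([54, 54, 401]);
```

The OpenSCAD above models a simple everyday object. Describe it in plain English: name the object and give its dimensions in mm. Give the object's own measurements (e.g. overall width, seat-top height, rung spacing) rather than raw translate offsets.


A long wooden bench with a 1907 mm (x) × 415 mm (y) seat, 55 mm thick, its top surface 456 mm above the floor. Four 54 mm square legs at the seat corners, flush with the edges, run from z = 0 to the seat underside.


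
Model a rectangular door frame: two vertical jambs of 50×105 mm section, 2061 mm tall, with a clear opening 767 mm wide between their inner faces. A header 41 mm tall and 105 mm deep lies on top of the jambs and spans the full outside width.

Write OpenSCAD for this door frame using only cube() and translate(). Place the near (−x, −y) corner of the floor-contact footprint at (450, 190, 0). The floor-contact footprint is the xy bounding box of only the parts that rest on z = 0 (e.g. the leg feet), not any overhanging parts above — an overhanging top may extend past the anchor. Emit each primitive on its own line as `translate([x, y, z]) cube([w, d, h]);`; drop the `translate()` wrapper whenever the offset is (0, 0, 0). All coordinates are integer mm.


translate([450, 190, 0]) cube([50, 105, 2061]);
translate([1267, 190, 0]) cube([50, 105, 2061]);
translate([450, 190, 2061]) cube([867, 105, 41]);


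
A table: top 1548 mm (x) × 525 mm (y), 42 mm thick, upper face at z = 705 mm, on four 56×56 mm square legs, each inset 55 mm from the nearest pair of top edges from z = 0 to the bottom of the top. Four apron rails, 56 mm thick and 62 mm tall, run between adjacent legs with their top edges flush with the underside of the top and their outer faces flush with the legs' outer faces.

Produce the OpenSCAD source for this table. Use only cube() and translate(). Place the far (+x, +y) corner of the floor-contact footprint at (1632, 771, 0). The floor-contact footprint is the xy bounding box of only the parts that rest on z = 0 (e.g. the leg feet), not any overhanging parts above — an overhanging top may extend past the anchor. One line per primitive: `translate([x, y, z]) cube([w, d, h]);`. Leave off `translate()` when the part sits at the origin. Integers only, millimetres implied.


translate([139, 301, 663]) cube([1548, 525, 42]);
translate([194, 356, 0]) cube([56, 56, 663]);
translate([1576, 356, 0]) cube([56, 56, 663]);
translate([194, 715, 0]) cube([56, 56, 663]);
translate([1576, 715, 0]) cube([56, 56, 663]);
translate([250, 356, 601]) cube([1326, 56, 62]);
translate([250, 715, 601]) cube([1326, 56, 62]);
translate([194, 412, 601]) cube([56, 303, 62]);
translate([1576, 412, 601]) cube([56, 303, 62]);


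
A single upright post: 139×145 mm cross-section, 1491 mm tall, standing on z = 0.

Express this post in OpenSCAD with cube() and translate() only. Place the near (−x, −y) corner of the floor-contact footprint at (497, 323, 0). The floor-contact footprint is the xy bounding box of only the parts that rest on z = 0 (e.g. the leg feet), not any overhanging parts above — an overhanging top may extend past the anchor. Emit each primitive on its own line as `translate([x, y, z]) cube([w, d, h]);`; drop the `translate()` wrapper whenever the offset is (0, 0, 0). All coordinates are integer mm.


translate([497, 323, 0]) cube([139, 145, 1491]);


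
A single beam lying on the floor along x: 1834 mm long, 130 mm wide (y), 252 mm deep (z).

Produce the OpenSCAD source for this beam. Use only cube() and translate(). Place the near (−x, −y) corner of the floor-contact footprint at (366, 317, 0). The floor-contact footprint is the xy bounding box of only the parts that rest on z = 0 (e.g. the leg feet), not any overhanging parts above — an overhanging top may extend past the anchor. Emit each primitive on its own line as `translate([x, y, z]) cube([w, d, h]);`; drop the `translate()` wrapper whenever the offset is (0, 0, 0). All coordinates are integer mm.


translate([366, 317, 0]) cube([1834, 130, 252]);


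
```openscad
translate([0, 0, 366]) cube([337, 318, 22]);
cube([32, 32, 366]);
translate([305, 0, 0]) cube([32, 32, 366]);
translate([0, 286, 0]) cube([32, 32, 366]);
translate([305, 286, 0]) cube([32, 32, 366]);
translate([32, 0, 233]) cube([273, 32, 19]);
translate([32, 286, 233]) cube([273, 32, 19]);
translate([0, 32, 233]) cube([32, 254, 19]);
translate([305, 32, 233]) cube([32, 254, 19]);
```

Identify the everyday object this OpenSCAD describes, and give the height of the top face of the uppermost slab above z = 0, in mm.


A stool. The seat height is 388 mm.

A 337×318×22 slab at z = 366 on four corner posts — a stool. The seat top is 366 + 22 = 388 mm.


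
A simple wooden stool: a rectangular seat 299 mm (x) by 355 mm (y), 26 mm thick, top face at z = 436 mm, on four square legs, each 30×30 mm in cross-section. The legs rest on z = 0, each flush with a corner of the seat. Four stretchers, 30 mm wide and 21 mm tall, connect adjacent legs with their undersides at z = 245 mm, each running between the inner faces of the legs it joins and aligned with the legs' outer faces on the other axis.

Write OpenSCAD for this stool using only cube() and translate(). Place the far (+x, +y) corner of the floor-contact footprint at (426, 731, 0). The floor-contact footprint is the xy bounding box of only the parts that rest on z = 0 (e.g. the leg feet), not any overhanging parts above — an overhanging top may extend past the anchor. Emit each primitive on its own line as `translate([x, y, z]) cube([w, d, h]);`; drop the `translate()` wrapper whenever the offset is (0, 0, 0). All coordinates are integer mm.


// leg_h = 436 - 26 = 410
// stretcher span = 299 - 2*30 = 239
translate([127, 376, 410]) cube([299, 355, 26]);
translate([127, 376, 0]) cube([30, 30, 410]);
translate([396, 376, 0]) cube([30, 30, 410]);
translate([127, 701, 0]) cube([30, 30, 410]);
translate([396, 701, 0]) cube([30, 30, 410]);
translate([157, 376, 245]) cube([239, 30, 21]);
translate([157, 701, 245]) cube([239, 30, 21]);
translate([127, 406, 245]) cube([30, 295, 21]);
translate([396, 406, 245]) cube([30, 295, 21]);


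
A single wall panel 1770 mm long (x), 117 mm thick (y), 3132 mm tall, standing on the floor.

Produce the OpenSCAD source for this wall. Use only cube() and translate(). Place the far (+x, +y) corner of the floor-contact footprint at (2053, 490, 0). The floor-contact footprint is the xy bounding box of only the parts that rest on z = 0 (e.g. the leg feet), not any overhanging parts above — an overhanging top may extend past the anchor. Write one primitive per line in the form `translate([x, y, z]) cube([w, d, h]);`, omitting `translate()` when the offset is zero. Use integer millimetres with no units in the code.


translate([283, 373, 0]) cube([1770, 117, 3132]);


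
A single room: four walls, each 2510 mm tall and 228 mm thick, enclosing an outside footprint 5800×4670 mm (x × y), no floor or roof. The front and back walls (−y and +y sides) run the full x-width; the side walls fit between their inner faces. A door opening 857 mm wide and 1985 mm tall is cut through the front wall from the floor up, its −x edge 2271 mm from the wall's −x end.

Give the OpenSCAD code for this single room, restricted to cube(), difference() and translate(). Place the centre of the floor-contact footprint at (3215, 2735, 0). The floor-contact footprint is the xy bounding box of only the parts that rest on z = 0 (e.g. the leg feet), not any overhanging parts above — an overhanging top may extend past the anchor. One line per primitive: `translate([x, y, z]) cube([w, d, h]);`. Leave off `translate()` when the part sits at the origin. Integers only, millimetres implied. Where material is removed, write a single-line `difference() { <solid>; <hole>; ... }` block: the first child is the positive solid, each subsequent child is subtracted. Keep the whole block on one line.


difference() { translate([315, 400, 0]) cube([5800, 228, 2510]); translate([2586, 400, 0]) cube([857, 228, 1985]); }
translate([315, 4842, 0]) cube([5800, 228, 2510]);
translate([315, 628, 0]) cube([228, 4214, 2510]);
translate([5887, 628, 0]) cube([228, 4214, 2510]);


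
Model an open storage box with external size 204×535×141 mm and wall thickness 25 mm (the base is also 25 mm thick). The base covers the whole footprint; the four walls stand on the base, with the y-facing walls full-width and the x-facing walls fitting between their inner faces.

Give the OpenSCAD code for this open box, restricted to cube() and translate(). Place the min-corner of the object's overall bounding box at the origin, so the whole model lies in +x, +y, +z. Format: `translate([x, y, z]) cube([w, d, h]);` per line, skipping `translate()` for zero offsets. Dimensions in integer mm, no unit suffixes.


cube([204, 535, 25]);
translate([0, 0, 25]) cube([204, 25, 116]);
translate([0, 510, 25]) cube([204, 25, 116]);
translate([0, 25, 25]) cube([25, 485, 116]);
translate([179, 25, 25]) cube([25, 485, 116]);


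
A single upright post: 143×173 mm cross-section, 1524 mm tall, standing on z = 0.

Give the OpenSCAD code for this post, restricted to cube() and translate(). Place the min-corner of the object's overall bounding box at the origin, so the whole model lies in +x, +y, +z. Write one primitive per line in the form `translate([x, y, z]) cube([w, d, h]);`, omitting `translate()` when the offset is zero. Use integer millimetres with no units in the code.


cube([143, 173, 1524]);


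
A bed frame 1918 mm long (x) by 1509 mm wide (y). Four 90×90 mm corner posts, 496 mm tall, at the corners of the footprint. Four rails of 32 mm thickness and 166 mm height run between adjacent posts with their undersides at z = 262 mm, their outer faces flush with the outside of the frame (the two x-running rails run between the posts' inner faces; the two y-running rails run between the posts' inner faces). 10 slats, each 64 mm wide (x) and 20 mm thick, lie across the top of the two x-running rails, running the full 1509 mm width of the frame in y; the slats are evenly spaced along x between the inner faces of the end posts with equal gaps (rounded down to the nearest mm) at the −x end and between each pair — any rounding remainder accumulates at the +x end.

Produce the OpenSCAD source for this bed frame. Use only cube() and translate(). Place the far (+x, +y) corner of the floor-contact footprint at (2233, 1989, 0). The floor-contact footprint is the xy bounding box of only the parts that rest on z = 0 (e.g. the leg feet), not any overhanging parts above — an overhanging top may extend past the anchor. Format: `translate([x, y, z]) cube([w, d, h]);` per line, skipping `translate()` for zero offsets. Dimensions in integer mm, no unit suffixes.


translate([315, 480, 0]) cube([90, 90, 496]);
translate([315, 1899, 0]) cube([90, 90, 496]);
translate([2143, 480, 0]) cube([90, 90, 496]);
translate([2143, 1899, 0]) cube([90, 90, 496]);
translate([405, 480, 262]) cube([1738, 32, 166]);
translate([405, 1957, 262]) cube([1738, 32, 166]);
translate([315, 570, 262]) cube([32, 1329, 166]);
translate([2201, 570, 262]) cube([32, 1329, 166]);
translate([504, 480, 428]) cube([64, 1509, 20]);
translate([667, 480, 428]) cube([64, 1509, 20]);
translate([830, 480, 428]) cube([64, 1509, 20]);
translate([993, 480, 428]) cube([64, 1509, 20]);
translate([1156, 480, 428]) cube([64, 1509, 20]);
translate([1319, 480, 428]) cube([64, 1509, 20]);
translate([1482, 480, 428]) cube([64, 1509, 20]);
translate([1645, 480, 428]) cube([64, 1509, 20]);
translate([1808, 480, 428]) cube([64, 1509, 20]);
translate([1971, 480, 428]) cube([64, 1509, 20]);


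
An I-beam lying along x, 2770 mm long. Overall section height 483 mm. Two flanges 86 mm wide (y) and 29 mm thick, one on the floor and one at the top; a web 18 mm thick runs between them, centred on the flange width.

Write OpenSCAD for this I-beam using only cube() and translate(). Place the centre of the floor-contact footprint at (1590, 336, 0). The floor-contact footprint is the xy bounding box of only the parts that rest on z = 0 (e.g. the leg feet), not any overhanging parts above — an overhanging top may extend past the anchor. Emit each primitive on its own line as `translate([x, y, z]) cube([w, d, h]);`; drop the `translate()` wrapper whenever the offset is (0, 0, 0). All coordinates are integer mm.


translate([205, 293, 0]) cube([2770, 86, 29]);
translate([205, 327, 29]) cube([2770, 18, 425]);
translate([205, 293, 454]) cube([2770, 86, 29]);


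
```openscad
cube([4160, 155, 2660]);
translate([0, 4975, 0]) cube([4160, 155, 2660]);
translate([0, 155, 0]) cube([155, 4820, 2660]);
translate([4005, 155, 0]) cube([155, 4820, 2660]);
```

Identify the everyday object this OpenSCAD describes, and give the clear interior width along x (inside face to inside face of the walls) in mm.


A house (or room) frame. The interior width is 3850 mm.

Four 2660 mm walls enclosing a rectangle with no floor or roof — a room or house frame. Outside width is 4160 mm and wall thickness is 155 mm, so the interior width is 4160 − 2 × 155 = 3850 mm.


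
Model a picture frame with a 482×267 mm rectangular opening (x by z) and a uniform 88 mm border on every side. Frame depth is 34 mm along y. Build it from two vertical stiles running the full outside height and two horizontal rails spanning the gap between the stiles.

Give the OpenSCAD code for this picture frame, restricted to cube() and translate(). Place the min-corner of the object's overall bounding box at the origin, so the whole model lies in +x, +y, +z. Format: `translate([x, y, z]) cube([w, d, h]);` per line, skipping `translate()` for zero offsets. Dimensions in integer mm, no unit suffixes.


cube([88, 34, 443]);
translate([570, 0, 0]) cube([88, 34, 443]);
translate([88, 0, 0]) cube([482, 34, 88]);
translate([88, 0, 355]) cube([482, 34, 88]);


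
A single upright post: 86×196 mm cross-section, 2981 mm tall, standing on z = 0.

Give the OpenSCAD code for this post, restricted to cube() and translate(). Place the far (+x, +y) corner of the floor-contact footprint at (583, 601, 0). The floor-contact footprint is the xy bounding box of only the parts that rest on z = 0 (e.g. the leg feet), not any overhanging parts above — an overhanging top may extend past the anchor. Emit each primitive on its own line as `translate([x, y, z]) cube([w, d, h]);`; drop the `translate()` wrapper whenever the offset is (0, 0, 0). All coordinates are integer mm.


translate([497, 405, 0]) cube([86, 196, 2981]);


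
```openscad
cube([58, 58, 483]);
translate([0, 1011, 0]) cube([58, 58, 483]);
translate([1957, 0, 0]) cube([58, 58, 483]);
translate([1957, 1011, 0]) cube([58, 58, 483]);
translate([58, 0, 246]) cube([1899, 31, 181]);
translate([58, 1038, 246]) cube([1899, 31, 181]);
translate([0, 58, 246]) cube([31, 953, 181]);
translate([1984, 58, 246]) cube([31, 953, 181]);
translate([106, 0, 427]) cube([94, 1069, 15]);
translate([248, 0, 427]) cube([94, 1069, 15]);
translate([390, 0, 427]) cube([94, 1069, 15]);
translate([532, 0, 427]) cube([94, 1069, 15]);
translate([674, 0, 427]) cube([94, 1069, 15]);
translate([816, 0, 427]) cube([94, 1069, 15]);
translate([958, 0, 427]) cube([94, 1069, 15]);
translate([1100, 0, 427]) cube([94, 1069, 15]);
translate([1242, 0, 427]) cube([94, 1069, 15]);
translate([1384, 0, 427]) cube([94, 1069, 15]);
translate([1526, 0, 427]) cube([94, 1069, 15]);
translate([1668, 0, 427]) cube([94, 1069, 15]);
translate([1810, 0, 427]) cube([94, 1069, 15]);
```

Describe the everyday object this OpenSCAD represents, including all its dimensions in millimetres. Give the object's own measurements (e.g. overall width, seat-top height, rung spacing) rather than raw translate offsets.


A bed frame 2015 mm long (x) by 1069 mm wide (y). Four 58×58 mm corner posts, 483 mm tall, at the corners of the footprint. Four rails of 31 mm thickness and 181 mm height run between adjacent posts with their undersides at z = 246 mm, their outer faces flush with the outside of the frame (the two x-running rails run between the posts' inner faces; the two y-running rails run between the posts' inner faces). 13 slats, each 94 mm wide (x) and 15 mm thick, lie across the top of the two x-running rails, running the full 1069 mm width of the frame in y; along x they sit between the end posts with a 48 mm gap after the −x posts and between neighbouring slats, leaving 53 mm before the +x posts.


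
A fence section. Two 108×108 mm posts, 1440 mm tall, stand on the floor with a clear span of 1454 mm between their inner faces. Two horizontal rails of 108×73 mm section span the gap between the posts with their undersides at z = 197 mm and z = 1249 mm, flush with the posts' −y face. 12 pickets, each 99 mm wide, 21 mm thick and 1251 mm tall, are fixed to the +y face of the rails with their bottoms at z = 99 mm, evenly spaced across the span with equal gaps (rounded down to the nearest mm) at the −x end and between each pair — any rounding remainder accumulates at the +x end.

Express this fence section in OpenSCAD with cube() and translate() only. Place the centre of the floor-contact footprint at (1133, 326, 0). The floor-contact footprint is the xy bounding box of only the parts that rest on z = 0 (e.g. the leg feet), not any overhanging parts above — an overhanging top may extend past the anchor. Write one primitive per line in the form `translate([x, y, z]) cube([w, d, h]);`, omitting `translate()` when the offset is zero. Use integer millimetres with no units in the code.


translate([298, 272, 0]) cube([108, 108, 1440]);
translate([1860, 272, 0]) cube([108, 108, 1440]);
translate([406, 272, 197]) cube([1454, 108, 73]);
translate([406, 272, 1249]) cube([1454, 108, 73]);
translate([426, 380, 99]) cube([99, 21, 1251]);
translate([545, 380, 99]) cube([99, 21, 1251]);
translate([664, 380, 99]) cube([99, 21, 1251]);
translate([783, 380, 99]) cube([99, 21, 1251]);
translate([902, 380, 99]) cube([99, 21, 1251]);
translate([1021, 380, 99]) cube([99, 21, 1251]);
translate([1140, 380, 99]) cube([99, 21, 1251]);
translate([1259, 380, 99]) cube([99, 21, 1251]);
translate([1378, 380, 99]) cube([99, 21, 1251]);
translate([1497, 380, 99]) cube([99, 21, 1251]);
translate([1616, 380, 99]) cube([99, 21, 1251]);
translate([1735, 380, 99]) cube([99, 21, 1251]);


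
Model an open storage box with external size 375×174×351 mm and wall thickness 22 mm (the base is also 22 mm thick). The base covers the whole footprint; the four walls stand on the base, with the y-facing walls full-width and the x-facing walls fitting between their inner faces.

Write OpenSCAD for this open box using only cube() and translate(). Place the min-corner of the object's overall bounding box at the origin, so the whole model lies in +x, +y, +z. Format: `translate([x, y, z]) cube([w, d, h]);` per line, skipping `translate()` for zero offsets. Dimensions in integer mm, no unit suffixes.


cube([375, 174, 22]);
translate([0, 0, 22]) cube([375, 22, 329]);
translate([0, 152, 22]) cube([375, 22, 329]);
translate([0, 22, 22]) cube([22, 130, 329]);
translate([353, 22, 22]) cube([22, 130, 329]);


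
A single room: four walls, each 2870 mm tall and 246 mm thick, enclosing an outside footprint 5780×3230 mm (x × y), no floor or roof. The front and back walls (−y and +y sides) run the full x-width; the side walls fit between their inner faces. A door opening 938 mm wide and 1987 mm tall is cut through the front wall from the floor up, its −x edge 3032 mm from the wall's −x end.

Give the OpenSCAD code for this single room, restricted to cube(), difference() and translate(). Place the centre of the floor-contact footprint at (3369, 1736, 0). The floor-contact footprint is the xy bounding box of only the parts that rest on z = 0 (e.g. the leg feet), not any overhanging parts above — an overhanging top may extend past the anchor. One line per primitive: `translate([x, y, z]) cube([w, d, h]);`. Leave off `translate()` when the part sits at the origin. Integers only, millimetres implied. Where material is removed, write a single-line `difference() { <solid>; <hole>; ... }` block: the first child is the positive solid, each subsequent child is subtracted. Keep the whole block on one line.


difference() { translate([479, 121, 0]) cube([5780, 246, 2870]); translate([3511, 121, 0]) cube([938, 246, 1987]); }
translate([479, 3105, 0]) cube([5780, 246, 2870]);
translate([479, 367, 0]) cube([246, 2738, 2870]);
translate([6013, 367, 0]) cube([246, 2738, 2870]);


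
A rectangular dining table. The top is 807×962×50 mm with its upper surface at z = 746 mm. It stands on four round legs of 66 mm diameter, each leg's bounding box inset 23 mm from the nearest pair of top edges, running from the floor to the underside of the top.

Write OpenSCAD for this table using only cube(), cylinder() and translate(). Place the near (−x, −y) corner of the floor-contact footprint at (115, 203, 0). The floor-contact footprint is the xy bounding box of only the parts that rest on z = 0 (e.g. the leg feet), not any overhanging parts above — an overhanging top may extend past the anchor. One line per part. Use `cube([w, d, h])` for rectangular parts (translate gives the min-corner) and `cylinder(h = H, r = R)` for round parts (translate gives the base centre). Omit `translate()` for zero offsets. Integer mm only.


translate([92, 180, 696]) cube([807, 962, 50]);
translate([148, 236, 0]) cylinder(h = 696, r = 33);
translate([843, 236, 0]) cylinder(h = 696, r = 33);
translate([148, 1086, 0]) cylinder(h = 696, r = 33);
translate([843, 1086, 0]) cylinder(h = 696, r = 33);


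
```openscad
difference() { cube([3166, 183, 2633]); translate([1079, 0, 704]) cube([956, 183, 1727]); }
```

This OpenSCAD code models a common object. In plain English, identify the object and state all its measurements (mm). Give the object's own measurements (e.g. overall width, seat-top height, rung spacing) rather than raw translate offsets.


A wall 3166 mm long (x), 183 mm thick (y), 2633 mm tall, with a rectangular window opening cut through it. The opening is 956 mm wide and 1727 mm tall; its sill is at z = 704 mm and its near (−x) edge is 1079 mm from the wall's −x end. The opening passes through the full wall thickness.


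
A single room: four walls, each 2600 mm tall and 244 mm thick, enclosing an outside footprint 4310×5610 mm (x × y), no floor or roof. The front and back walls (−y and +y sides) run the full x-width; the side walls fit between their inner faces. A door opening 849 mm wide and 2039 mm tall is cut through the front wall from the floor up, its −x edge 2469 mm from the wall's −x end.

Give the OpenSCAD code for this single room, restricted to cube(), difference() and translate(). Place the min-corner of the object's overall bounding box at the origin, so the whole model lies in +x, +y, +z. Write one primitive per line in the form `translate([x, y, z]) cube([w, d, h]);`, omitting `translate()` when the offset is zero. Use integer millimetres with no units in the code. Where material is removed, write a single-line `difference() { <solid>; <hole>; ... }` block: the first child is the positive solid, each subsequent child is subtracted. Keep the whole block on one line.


difference() { cube([4310, 244, 2600]); translate([2469, 0, 0]) cube([849, 244, 2039]); }
translate([0, 5366, 0]) cube([4310, 244, 2600]);
translate([0, 244, 0]) cube([244, 5122, 2600]);
translate([4066, 244, 0]) cube([244, 5122, 2600]);


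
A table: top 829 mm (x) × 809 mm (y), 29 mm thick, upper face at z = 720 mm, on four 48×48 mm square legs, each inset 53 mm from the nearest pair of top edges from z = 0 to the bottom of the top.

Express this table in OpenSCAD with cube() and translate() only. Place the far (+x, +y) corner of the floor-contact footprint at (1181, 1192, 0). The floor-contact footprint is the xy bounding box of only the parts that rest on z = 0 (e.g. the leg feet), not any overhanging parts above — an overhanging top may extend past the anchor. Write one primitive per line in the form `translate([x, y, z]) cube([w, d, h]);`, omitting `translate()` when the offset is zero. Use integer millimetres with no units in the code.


// leg_h = 720 - 29 = 691
translate([405, 436, 691]) cube([829, 809, 29]);
translate([458, 489, 0]) cube([48, 48, 691]);
translate([1133, 489, 0]) cube([48, 48, 691]);
translate([458, 1144, 0]) cube([48, 48, 691]);
translate([1133, 1144, 0]) cube([48, 48, 691]);


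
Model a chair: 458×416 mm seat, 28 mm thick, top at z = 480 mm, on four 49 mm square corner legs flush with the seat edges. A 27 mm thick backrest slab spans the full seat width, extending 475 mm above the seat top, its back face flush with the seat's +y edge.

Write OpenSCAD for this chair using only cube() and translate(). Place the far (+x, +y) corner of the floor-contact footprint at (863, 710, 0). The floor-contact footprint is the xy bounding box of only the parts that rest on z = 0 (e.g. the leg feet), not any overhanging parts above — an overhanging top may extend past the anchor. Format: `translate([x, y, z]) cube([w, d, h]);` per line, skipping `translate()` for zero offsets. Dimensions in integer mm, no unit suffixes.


translate([405, 294, 452]) cube([458, 416, 28]);
translate([405, 294, 0]) cube([49, 49, 452]);
translate([814, 294, 0]) cube([49, 49, 452]);
translate([405, 661, 0]) cube([49, 49, 452]);
translate([814, 661, 0]) cube([49, 49, 452]);
translate([405, 683, 480]) cube([458, 27, 475]);


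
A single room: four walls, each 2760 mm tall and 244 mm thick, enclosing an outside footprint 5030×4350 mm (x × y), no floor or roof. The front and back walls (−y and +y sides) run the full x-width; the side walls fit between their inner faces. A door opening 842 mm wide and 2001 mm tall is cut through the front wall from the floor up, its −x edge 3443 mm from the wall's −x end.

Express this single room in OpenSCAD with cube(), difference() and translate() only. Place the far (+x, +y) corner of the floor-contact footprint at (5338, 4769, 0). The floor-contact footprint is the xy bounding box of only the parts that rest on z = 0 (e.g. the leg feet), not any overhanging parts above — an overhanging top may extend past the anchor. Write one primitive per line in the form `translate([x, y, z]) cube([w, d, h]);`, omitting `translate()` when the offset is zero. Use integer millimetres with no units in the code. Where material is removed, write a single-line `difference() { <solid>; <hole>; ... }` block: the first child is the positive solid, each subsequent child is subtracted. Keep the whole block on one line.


difference() { translate([308, 419, 0]) cube([5030, 244, 2760]); translate([3751, 419, 0]) cube([842, 244, 2001]); }
translate([308, 4525, 0]) cube([5030, 244, 2760]);
translate([308, 663, 0]) cube([244, 3862, 2760]);
translate([5094, 663, 0]) cube([244, 3862, 2760]);


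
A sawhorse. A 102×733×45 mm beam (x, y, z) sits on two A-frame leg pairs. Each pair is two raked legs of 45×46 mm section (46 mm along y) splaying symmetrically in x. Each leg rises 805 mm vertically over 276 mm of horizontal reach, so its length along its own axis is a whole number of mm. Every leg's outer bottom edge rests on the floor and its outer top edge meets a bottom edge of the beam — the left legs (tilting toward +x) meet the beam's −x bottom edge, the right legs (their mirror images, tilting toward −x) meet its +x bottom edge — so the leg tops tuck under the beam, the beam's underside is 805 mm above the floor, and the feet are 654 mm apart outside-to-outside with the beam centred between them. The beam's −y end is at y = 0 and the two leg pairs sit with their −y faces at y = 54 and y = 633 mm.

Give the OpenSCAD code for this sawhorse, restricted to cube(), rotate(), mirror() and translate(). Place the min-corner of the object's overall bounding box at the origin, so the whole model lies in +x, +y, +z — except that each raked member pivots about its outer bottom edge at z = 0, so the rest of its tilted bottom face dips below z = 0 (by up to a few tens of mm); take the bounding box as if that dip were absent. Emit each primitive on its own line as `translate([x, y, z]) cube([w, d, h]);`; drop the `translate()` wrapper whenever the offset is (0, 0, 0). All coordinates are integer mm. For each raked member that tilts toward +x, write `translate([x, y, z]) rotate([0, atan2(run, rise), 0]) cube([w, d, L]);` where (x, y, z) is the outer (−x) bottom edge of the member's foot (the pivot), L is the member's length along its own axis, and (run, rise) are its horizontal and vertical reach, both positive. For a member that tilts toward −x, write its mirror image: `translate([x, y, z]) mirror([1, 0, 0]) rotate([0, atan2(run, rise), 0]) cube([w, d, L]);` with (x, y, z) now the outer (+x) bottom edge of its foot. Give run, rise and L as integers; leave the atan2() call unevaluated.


translate([276, 0, 805]) cube([102, 733, 45]);
translate([0, 54, 0]) rotate([0, atan2(276, 805), 0]) cube([45, 46, 851]);
translate([654, 54, 0]) mirror([1, 0, 0]) rotate([0, atan2(276, 805), 0]) cube([45, 46, 851]);
translate([0, 633, 0]) rotate([0, atan2(276, 805), 0]) cube([45, 46, 851]);
translate([654, 633, 0]) mirror([1, 0, 0]) rotate([0, atan2(276, 805), 0]) cube([45, 46, 851]);


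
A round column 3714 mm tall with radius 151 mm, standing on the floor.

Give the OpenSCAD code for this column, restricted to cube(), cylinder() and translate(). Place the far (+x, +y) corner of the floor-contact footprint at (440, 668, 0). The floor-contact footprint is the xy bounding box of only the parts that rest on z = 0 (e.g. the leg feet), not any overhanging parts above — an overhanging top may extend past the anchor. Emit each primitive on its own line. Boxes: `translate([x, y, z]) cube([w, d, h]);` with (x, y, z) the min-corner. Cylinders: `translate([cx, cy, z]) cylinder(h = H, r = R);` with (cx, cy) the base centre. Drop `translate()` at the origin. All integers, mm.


translate([289, 517, 0]) cylinder(h = 3714, r = 151);


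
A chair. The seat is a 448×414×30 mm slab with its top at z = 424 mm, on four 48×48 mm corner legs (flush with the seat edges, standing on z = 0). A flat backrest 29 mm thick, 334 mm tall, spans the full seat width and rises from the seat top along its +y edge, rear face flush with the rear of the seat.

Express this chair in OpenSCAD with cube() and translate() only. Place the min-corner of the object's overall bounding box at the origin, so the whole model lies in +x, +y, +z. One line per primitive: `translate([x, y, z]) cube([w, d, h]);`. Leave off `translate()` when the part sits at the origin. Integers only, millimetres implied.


translate([0, 0, 394]) cube([448, 414, 30]);
cube([48, 48, 394]);
translate([400, 0, 0]) cube([48, 48, 394]);
translate([0, 366, 0]) cube([48, 48, 394]);
translate([400, 366, 0]) cube([48, 48, 394]);
translate([0, 385, 424]) cube([448, 29, 334]);


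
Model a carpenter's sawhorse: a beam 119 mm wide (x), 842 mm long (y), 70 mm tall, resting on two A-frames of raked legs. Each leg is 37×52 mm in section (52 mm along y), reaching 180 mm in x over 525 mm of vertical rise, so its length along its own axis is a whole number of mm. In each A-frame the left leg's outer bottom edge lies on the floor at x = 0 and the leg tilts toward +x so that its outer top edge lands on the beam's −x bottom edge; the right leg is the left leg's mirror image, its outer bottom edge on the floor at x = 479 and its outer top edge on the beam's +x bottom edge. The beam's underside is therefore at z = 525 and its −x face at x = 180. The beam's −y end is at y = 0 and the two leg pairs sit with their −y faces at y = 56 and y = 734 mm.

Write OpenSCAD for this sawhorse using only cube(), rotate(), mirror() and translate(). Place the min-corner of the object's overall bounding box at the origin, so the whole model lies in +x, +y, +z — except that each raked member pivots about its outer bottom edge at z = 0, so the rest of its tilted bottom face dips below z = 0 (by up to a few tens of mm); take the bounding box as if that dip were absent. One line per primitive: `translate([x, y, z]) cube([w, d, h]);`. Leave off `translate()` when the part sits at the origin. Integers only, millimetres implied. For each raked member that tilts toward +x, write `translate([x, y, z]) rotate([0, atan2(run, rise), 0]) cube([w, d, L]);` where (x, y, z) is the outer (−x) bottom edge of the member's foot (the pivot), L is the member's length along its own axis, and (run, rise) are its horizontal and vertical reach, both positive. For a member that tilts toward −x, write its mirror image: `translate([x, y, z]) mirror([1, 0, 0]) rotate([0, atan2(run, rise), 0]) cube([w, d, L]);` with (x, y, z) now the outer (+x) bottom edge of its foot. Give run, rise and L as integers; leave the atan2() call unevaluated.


translate([180, 0, 525]) cube([119, 842, 70]);
translate([0, 56, 0]) rotate([0, atan2(180, 525), 0]) cube([37, 52, 555]);
translate([479, 56, 0]) mirror([1, 0, 0]) rotate([0, atan2(180, 525), 0]) cube([37, 52, 555]);
translate([0, 734, 0]) rotate([0, atan2(180, 525), 0]) cube([37, 52, 555]);
translate([479, 734, 0]) mirror([1, 0, 0]) rotate([0, atan2(180, 525), 0]) cube([37, 52, 555]);
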